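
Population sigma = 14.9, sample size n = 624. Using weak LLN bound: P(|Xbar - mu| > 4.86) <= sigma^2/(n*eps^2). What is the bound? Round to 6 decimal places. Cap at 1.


bound = min(1, sigma^2/(n*eps^2))
sigma^2 = 14.9^2 = 222.01
n*eps^2 = 624 * 4.86^2 = 624 * 23.6196 = 14738.6304
sigma^2/(n*eps^2) = 222.01 / 14738.6304 ≈ 0.01506314

0.015063


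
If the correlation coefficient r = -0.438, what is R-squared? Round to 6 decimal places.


R^2 = r^2 = (-0.438)^2 = 0.191844

0.191844


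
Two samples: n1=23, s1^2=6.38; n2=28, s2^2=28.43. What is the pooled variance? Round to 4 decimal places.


sp^2 = ((n1-1)*s1^2 + (n2-1)*s2^2)/(n1+n2-2)
(n1-1)*s1^2 = 22 * 6.38 = 140.36
(n2-1)*s2^2 = 27 * 28.43 = 767.61
numerator = 140.36 + 767.61 = 907.97
n1+n2-2 = 49
sp^2 = 907.97 / 49 = 18.53

18.5300


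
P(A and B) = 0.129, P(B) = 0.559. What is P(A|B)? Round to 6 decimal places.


P(A|B) = P(A and B) / P(B) = 0.129 / 0.559 = 3/13 ≈ 0.23076923

0.230769


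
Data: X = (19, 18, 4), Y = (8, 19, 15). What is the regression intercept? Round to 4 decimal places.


a = ybar - b*xbar, where b = sum((xi-xbar)(yi-ybar)) / sum((xi-xbar)^2)
n = 3, xbar = 41/3 ≈ 13.666667, ybar = 42/3 = 14
Sxy = sum((xi-xbar)(yi-ybar)) = -20
Sxx = sum((xi-xbar)^2) = 422/3 ≈ 140.666667
b = Sxy / Sxx = -30/211 ≈ -0.142180
a = 14 - (-0.142180) * 13.666667 = 3364/211 ≈ 15.943128

15.9431


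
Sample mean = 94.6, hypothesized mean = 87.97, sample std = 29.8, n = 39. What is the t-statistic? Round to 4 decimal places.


t = (xbar - mu0) / (s/sqrt(n))
xbar - mu0 = 94.6 - 87.97 = 6.63
sqrt(39) ≈ 6.24499800
s/sqrt(n) = 29.8 / 6.24499800 ≈ 4.77181898
t = 6.63 / 4.77181898 ≈ 1.389407

1.3894


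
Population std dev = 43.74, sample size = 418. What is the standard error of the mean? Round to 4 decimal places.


SE = sigma / sqrt(n)
sqrt(418) ≈ 20.445048
SE = 43.74 / 20.445048 ≈ 2.139393

2.1394


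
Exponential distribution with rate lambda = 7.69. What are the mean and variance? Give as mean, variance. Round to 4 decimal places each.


mean = 1/lam, var = 1/lam^2
mean = 1 / 7.69 = 100/769 ≈ 0.130039
lam^2 = 7.69^2 = 59.1361
var = 1 / 59.1361 ≈ 0.016910

0.1300, 0.0169


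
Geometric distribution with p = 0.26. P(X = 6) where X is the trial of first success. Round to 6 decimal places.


P = (1-p)^(k-1) * p
(1-p)^(k-1) = 0.74^5 ≈ 0.2219007
P = 0.2219007 * 0.26 ≈ 0.05769417

0.057694


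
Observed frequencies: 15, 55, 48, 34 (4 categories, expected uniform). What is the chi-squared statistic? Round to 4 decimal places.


chi2 = sum((O-E)^2/E), E = total/4
total = 152, E = 152/4 = 38
(15 - 38)^2 / 38 = 529 / 38 = 529/38 ≈ 13.921053
(55 - 38)^2 / 38 = 289 / 38 = 289/38 ≈ 7.605263
(48 - 38)^2 / 38 = 100 / 38 = 50/19 ≈ 2.631579
(34 - 38)^2 / 38 = 16 / 38 = 8/19 ≈ 0.421053
chi2 = 467/19 ≈ 24.578947

24.5789


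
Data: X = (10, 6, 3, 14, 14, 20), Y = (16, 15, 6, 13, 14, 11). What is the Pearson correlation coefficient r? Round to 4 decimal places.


r = sum((xi-xbar)(yi-ybar)) / sqrt(sum((xi-xbar)^2) * sum((yi-ybar)^2))
n = 6, xbar = 67/6 ≈ 11.166667, ybar = 75/6 = 12.5
Sxy = sum((xi-xbar)(yi-ybar)) = 28.5
Sxx = sum((xi-xbar)^2) = 1133/6 ≈ 188.833333
Syy = sum((yi-ybar)^2) = 65.5
sqrt(Sxx*Syy) ≈ 111.214133
r = Sxy / sqrt(Sxx*Syy) = 28.5 / 111.214133 ≈ 0.256262

0.2563


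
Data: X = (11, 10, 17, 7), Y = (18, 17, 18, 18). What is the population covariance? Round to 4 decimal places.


Cov = (1/n)*sum((xi-xbar)(yi-ybar))
n = 4, xbar = 45/4 = 11.25, ybar = 71/4 = 17.75
sum((xi-xbar)(yi-ybar)) = 1.25
Cov = 1.25 / 4 = 0.3125

0.3125


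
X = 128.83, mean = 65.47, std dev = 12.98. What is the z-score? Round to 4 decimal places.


z = (X - mu) / sigma
X - mu = 128.83 - 65.47 = 63.36
z = 63.36 / 12.98 = 288/59 ≈ 4.881356

4.8814


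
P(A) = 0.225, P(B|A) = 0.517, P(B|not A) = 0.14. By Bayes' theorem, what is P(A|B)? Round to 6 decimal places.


P(A|B) = P(B|A)*P(A) / P(B), P(B) = P(B|A)*P(A) + P(B|not A)*P(not A)
P(B|A)*P(A) = 0.517 * 0.225 = 0.116325
P(B|not A)*P(not A) = 0.14 * 0.775 = 0.1085
P(B) = 0.116325 + 0.1085 = 0.224825
P(A|B) = 0.116325 / 0.224825 = 4653/8993 ≈ 0.51740242

0.517402


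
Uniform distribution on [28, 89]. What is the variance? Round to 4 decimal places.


Var = (b-a)^2 / 12
(b-a)^2 = (89 - 28)^2 = 3721
Var = 3721/12 ≈ 310.083333

310.0833


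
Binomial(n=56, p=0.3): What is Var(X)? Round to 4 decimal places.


Var = n*p*(1-p) = 56 * 0.3 * 0.7 = 11.76

11.7600


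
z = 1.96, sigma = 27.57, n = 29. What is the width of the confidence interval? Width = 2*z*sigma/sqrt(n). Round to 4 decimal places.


width = 2*z*sigma/sqrt(n)
2*z*sigma = 2 * 1.96 * 27.57 = 108.0744
sqrt(29) ≈ 5.385165
width = 108.0744 / 5.385165 ≈ 20.068912

20.0689


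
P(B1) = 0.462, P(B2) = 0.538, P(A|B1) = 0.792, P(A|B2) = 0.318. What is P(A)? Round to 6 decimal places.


P(A) = P(A|B1)*P(B1) + P(A|B2)*P(B2)
P(A|B1)*P(B1) = 0.792 * 0.462 = 0.365904
P(A|B2)*P(B2) = 0.318 * 0.538 = 0.171084
P(A) = 0.365904 + 0.171084 = 0.536988

0.536988


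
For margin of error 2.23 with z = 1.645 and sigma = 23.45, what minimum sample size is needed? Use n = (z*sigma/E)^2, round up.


z*sigma/E = 1.645 * 23.45 / 2.23 = 154301/8920 ≈ 17.298318
(z*sigma/E)^2 ≈ 299.231819
round up: n = 300

300


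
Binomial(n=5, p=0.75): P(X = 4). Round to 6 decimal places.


P = C(n,k) * p^k * (1-p)^(n-k)
C(5,4) = 5
p^k = 0.75^4 = 81/256 ≈ 0.3164063
(1-p)^(n-k) = 0.25^1 = 0.25
P = 5 * 0.3164063 * 0.25 = 405/1024 ≈ 0.395508

0.395508


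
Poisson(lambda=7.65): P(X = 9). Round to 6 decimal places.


P = e^(-lam) * lam^k / k!
e^(-7.65) ≈ 0.0004760441
lam^k = 7.65^9 ≈ 89733150.589725
k! = 9! = 362880
P = 0.0004760441 * 89733150.589725 / 362880 ≈ 0.117716

0.117716


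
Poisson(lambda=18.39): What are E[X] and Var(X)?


E[X] = Var(X) = lambda = 18.39

18.39, 18.39


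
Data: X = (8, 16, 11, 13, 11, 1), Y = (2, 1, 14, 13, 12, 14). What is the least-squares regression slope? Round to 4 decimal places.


b = sum((xi-xbar)(yi-ybar)) / sum((xi-xbar)^2)
n = 6, xbar = 60/6 = 10, ybar = 56/6 = 28/3 ≈ 9.333333
Sxy = sum((xi-xbar)(yi-ybar)) = -59
Sxx = sum((xi-xbar)^2) = 132
b = Sxy / Sxx = -59/132 ≈ -0.446970

-0.4470


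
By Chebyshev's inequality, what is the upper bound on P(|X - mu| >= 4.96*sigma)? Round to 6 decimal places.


P <= 1/k^2
k^2 = 4.96^2 = 24.6016
1/k^2 = 1 / 24.6016 ≈ 0.04064776

0.040648


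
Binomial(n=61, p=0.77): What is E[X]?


E[X] = n*p = 61 * 0.77 = 46.97

46.97


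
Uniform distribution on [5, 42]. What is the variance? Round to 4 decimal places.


Var = (b-a)^2 / 12
(b-a)^2 = (42 - 5)^2 = 1369
Var = 1369/12 ≈ 114.083333

114.0833


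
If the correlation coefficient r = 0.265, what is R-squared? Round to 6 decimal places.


R^2 = r^2 = (0.265)^2 = 0.070225

0.070225


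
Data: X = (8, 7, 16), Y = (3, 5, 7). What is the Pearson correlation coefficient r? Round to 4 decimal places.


r = sum((xi-xbar)(yi-ybar)) / sqrt(sum((xi-xbar)^2) * sum((yi-ybar)^2))
n = 3, xbar = 31/3 ≈ 10.333333, ybar = 15/3 = 5
Sxy = sum((xi-xbar)(yi-ybar)) = 16
Sxx = sum((xi-xbar)^2) = 146/3 ≈ 48.666667
Syy = sum((yi-ybar)^2) = 8
sqrt(Sxx*Syy) ≈ 19.731531
r = Sxy / sqrt(Sxx*Syy) = 16 / 19.731531 ≈ 0.810885

0.8109


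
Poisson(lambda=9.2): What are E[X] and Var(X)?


E[X] = Var(X) = lambda = 9.2

9.2, 9.2


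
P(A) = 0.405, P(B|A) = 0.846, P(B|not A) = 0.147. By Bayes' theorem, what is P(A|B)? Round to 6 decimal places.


P(A|B) = P(B|A)*P(A) / P(B), P(B) = P(B|A)*P(A) + P(B|not A)*P(not A)
P(B|A)*P(A) = 0.846 * 0.405 = 0.34263
P(B|not A)*P(not A) = 0.147 * 0.595 = 0.087465
P(B) = 0.34263 + 0.087465 = 0.430095
P(A|B) = 0.34263 / 0.430095 ≈ 0.79663795

0.796638


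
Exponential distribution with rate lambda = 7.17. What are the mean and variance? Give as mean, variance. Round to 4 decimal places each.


mean = 1/lam, var = 1/lam^2
mean = 1 / 7.17 = 100/717 ≈ 0.139470
lam^2 = 7.17^2 = 51.4089
var = 1 / 51.4089 ≈ 0.019452

0.1395, 0.0195


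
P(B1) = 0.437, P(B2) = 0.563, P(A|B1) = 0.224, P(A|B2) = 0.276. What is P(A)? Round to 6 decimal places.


P(A) = P(A|B1)*P(B1) + P(A|B2)*P(B2)
P(A|B1)*P(B1) = 0.224 * 0.437 = 0.097888
P(A|B2)*P(B2) = 0.276 * 0.563 = 0.155388
P(A) = 0.097888 + 0.155388 = 0.253276

0.253276


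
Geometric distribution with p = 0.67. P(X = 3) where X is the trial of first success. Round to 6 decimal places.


P = (1-p)^(k-1) * p
(1-p)^(k-1) = 0.33^2 = 0.1089
P = 0.1089 * 0.67 = 0.072963

0.072963


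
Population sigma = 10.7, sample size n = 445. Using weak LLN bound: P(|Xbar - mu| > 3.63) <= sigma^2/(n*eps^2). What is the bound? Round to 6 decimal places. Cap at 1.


bound = min(1, sigma^2/(n*eps^2))
sigma^2 = 10.7^2 = 114.49
n*eps^2 = 445 * 3.63^2 = 445 * 13.1769 = 5863.7205
sigma^2/(n*eps^2) = 114.49 / 5863.7205 ≈ 0.01952515

0.019525


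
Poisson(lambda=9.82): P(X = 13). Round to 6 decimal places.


P = e^(-lam) * lam^k / k!
e^(-9.82) ≈ 0.00005435358
lam^k = 9.82^13 ≈ 7896767312944.326876
k! = 13! = 6227020800
P = 0.00005435358 * 7896767312944.326876 / 6227020800 ≈ 0.068928

0.068928


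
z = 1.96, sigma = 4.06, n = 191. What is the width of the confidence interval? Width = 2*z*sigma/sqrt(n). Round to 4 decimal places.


width = 2*z*sigma/sqrt(n)
2*z*sigma = 2 * 1.96 * 4.06 = 15.9152
sqrt(191) ≈ 13.820275
width = 15.9152 / 13.820275 ≈ 1.151583

1.1516


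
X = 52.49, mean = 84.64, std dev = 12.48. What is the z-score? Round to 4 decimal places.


z = (X - mu) / sigma
X - mu = 52.49 - 84.64 = -32.15
z = -32.15 / 12.48 = -3215/1248 ≈ -2.576122

-2.5761


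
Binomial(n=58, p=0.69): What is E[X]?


E[X] = n*p = 58 * 0.69 = 40.02

40.02


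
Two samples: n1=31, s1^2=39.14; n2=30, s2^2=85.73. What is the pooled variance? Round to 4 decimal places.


sp^2 = ((n1-1)*s1^2 + (n2-1)*s2^2)/(n1+n2-2)
(n1-1)*s1^2 = 30 * 39.14 = 1174.2
(n2-1)*s2^2 = 29 * 85.73 = 2486.17
numerator = 1174.2 + 2486.17 = 3660.37
n1+n2-2 = 59
sp^2 = 3660.37 / 59 = 366037/5900 ≈ 62.040169

62.0402


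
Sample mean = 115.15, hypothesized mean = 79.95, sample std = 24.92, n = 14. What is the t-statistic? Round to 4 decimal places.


t = (xbar - mu0) / (s/sqrt(n))
xbar - mu0 = 115.15 - 79.95 = 35.2
sqrt(14) ≈ 3.74165739
s/sqrt(n) = 24.92 / 3.74165739 ≈ 6.66015015
t = 35.2 / 6.66015015 ≈ 5.285166

5.2852


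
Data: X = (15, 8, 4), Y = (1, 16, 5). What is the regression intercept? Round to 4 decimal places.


a = ybar - b*xbar, where b = sum((xi-xbar)(yi-ybar)) / sum((xi-xbar)^2)
n = 3, xbar = 27/3 = 9, ybar = 22/3 ≈ 7.333333
Sxy = sum((xi-xbar)(yi-ybar)) = -35
Sxx = sum((xi-xbar)^2) = 62
b = Sxy / Sxx = -35/62 ≈ -0.564516
a = 7.333333 - (-0.564516) * 9 = 2309/186 ≈ 12.413978

12.4140


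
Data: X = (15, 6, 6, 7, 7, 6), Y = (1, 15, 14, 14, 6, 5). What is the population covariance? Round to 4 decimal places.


Cov = (1/n)*sum((xi-xbar)(yi-ybar))
n = 6, xbar = 47/6 ≈ 7.833333, ybar = 55/6 ≈ 9.166667
sum((xi-xbar)(yi-ybar)) = -431/6 ≈ -71.833333
Cov = -71.833333 / 6 = -431/36 ≈ -11.972222

-11.9722


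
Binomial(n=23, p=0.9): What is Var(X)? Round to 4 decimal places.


Var = n*p*(1-p) = 23 * 0.9 * 0.1 = 2.07

2.0700


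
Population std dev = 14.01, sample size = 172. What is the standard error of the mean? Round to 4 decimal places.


SE = sigma / sqrt(n)
sqrt(172) ≈ 13.114877
SE = 14.01 / 13.114877 ≈ 1.068252

1.0683


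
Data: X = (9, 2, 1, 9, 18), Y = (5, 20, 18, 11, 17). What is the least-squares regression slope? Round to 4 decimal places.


b = sum((xi-xbar)(yi-ybar)) / sum((xi-xbar)^2)
n = 5, xbar = 39/5 = 7.8, ybar = 71/5 = 14.2
Sxy = sum((xi-xbar)(yi-ybar)) = -45.8
Sxx = sum((xi-xbar)^2) = 186.8
b = Sxy / Sxx = -229/934 ≈ -0.245182

-0.2452


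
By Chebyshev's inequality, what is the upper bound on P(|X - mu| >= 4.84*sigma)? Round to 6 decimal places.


P <= 1/k^2
k^2 = 4.84^2 = 23.4256
1/k^2 = 1 / 23.4256 ≈ 0.04268834

0.042688


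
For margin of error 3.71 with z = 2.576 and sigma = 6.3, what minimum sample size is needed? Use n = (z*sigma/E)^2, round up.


z*sigma/E = 2.576 * 6.3 / 3.71 = 5796/1325 ≈ 4.374340
(z*sigma/E)^2 ≈ 19.134847
round up: n = 20

20


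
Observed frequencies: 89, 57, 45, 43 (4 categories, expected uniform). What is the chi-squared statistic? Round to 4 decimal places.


chi2 = sum((O-E)^2/E), E = total/4
total = 234, E = 234/4 = 58.5
(89 - 58.5)^2 / 58.5 = 930.25 / 58.5 = 3721/234 ≈ 15.901709
(57 - 58.5)^2 / 58.5 = 2.25 / 58.5 = 1/26 ≈ 0.038462
(45 - 58.5)^2 / 58.5 = 182.25 / 58.5 = 81/26 ≈ 3.115385
(43 - 58.5)^2 / 58.5 = 240.25 / 58.5 = 961/234 ≈ 4.106838
chi2 = 2710/117 ≈ 23.162393

23.1624


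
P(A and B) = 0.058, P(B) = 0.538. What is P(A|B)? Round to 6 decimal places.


P(A|B) = P(A and B) / P(B) = 0.058 / 0.538 = 29/269 ≈ 0.10780669

0.107807


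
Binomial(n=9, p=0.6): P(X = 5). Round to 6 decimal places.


P = C(n,k) * p^k * (1-p)^(n-k)
C(9,5) = 126
p^k = 0.6^5 = 0.07776
(1-p)^(n-k) = 0.4^4 = 0.0256
P = 126 * 0.07776 * 0.0256 ≈ 0.250823

0.250823


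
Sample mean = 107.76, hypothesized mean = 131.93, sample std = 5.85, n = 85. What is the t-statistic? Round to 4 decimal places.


t = (xbar - mu0) / (s/sqrt(n))
xbar - mu0 = 107.76 - 131.93 = -24.17
sqrt(85) ≈ 9.21954446
s/sqrt(n) = 5.85 / 9.21954446 ≈ 0.63452159
t = -24.17 / 0.63452159 ≈ -38.091691

-38.0917


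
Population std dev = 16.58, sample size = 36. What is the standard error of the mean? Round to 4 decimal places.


SE = sigma / sqrt(n)
sqrt(36) = 6
SE = 16.58 / 6 = 829/300 ≈ 2.763333

2.7633


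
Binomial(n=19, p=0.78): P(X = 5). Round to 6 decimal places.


P = C(n,k) * p^k * (1-p)^(n-k)
C(19,5) = 11628
p^k = 0.78^5 ≈ 0.2887174
(1-p)^(n-k) = 0.22^14 ≈ 0.0000000006221821
P = 11628 * 0.2887174 * 0.0000000006221821 ≈ 0.000002

0.000002


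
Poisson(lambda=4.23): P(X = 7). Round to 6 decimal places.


P = e^(-lam) * lam^k / k!
e^(-4.23) ≈ 0.01455239
lam^k = 4.23^7 ≈ 24231.626799
k! = 7! = 5040
P = 0.01455239 * 24231.626799 / 5040 ≈ 0.069966

0.069966


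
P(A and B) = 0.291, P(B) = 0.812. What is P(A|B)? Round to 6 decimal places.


P(A|B) = P(A and B) / P(B) = 0.291 / 0.812 = 291/812 ≈ 0.35837438

0.358374


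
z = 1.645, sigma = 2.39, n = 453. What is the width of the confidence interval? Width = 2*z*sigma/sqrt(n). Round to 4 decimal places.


width = 2*z*sigma/sqrt(n)
2*z*sigma = 2 * 1.645 * 2.39 = 7.8631
sqrt(453) ≈ 21.283797
width = 7.8631 / 21.283797 ≈ 0.369441

0.3694


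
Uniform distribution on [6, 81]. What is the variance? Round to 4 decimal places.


Var = (b-a)^2 / 12
(b-a)^2 = (81 - 6)^2 = 5625
Var = 5625/12 = 468.75

468.7500


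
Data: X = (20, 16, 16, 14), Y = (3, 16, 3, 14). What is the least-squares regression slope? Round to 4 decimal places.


b = sum((xi-xbar)(yi-ybar)) / sum((xi-xbar)^2)
n = 4, xbar = 66/4 = 16.5, ybar = 36/4 = 9
Sxy = sum((xi-xbar)(yi-ybar)) = -34
Sxx = sum((xi-xbar)^2) = 19
b = Sxy / Sxx = -34/19 ≈ -1.789474

-1.7895


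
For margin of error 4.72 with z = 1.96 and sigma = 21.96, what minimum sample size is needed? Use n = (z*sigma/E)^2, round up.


z*sigma/E = 1.96 * 21.96 / 4.72 = 26901/2950 ≈ 9.118983
(z*sigma/E)^2 ≈ 83.155852
round up: n = 84

84


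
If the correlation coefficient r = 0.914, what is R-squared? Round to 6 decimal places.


R^2 = r^2 = (0.914)^2 = 0.835396

0.835396


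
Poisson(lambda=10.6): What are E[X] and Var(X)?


E[X] = Var(X) = lambda = 10.6

10.6, 10.6


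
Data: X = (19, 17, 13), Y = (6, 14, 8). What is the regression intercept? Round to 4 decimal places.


a = ybar - b*xbar, where b = sum((xi-xbar)(yi-ybar)) / sum((xi-xbar)^2)
n = 3, xbar = 49/3 ≈ 16.333333, ybar = 28/3 ≈ 9.333333
Sxy = sum((xi-xbar)(yi-ybar)) = -4/3 ≈ -1.333333
Sxx = sum((xi-xbar)^2) = 56/3 ≈ 18.666667
b = Sxy / Sxx = -1/14 ≈ -0.071429
a = 9.333333 - (-0.071429) * 16.333333 = 10.5

10.5000


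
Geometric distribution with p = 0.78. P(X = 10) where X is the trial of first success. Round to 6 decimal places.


P = (1-p)^(k-1) * p
(1-p)^(k-1) = 0.22^9 ≈ 0.000001207269
P = 0.000001207269 * 0.78 ≈ 0.0000009416700

0.000001


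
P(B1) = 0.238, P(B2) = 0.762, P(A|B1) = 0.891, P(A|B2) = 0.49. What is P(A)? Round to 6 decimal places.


P(A) = P(A|B1)*P(B1) + P(A|B2)*P(B2)
P(A|B1)*P(B1) = 0.891 * 0.238 = 0.212058
P(A|B2)*P(B2) = 0.49 * 0.762 = 0.37338
P(A) = 0.212058 + 0.37338 = 0.585438

0.585438


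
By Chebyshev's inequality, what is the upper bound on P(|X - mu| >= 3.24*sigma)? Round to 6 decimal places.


P <= 1/k^2
k^2 = 3.24^2 = 10.4976
1/k^2 = 1 / 10.4976 = 625/6561 ≈ 0.09525987

0.095260


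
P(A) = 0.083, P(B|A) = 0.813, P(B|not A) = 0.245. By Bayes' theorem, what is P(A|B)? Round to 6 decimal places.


P(A|B) = P(B|A)*P(A) / P(B), P(B) = P(B|A)*P(A) + P(B|not A)*P(not A)
P(B|A)*P(A) = 0.813 * 0.083 = 0.067479
P(B|not A)*P(not A) = 0.245 * 0.917 = 0.224665
P(B) = 0.067479 + 0.224665 = 0.292144
P(A|B) = 0.067479 / 0.292144 ≈ 0.23097856

0.230979


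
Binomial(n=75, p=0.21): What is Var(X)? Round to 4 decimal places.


Var = n*p*(1-p) = 75 * 0.21 * 0.79 = 12.4425

12.4425


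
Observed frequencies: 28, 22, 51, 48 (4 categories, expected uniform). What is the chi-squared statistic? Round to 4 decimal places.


chi2 = sum((O-E)^2/E), E = total/4
total = 149, E = 149/4 = 37.25
(28 - 37.25)^2 / 37.25 = 85.5625 / 37.25 = 1369/596 ≈ 2.296980
(22 - 37.25)^2 / 37.25 = 232.5625 / 37.25 = 3721/596 ≈ 6.243289
(51 - 37.25)^2 / 37.25 = 189.0625 / 37.25 = 3025/596 ≈ 5.075503
(48 - 37.25)^2 / 37.25 = 115.5625 / 37.25 = 1849/596 ≈ 3.102349
chi2 = 2491/149 ≈ 16.718121

16.7181


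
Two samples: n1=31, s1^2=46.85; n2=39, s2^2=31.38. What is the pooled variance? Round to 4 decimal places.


sp^2 = ((n1-1)*s1^2 + (n2-1)*s2^2)/(n1+n2-2)
(n1-1)*s1^2 = 30 * 46.85 = 1405.5
(n2-1)*s2^2 = 38 * 31.38 = 1192.44
numerator = 1405.5 + 1192.44 = 2597.94
n1+n2-2 = 68
sp^2 = 2597.94 / 68 = 38.205

38.2050


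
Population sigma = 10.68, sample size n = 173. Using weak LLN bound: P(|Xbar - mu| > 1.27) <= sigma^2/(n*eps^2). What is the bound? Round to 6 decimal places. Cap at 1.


bound = min(1, sigma^2/(n*eps^2))
sigma^2 = 10.68^2 = 114.0624
n*eps^2 = 173 * 1.27^2 = 173 * 1.6129 = 279.0317
sigma^2/(n*eps^2) = 114.0624 / 279.0317 ≈ 0.40877936

0.408779


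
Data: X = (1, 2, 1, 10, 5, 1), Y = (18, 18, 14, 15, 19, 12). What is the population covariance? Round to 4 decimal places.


Cov = (1/n)*sum((xi-xbar)(yi-ybar))
n = 6, xbar = 20/6 = 10/3 ≈ 3.333333, ybar = 96/6 = 16
sum((xi-xbar)(yi-ybar)) = 5
Cov = 5 / 6 = 5/6 ≈ 0.833333

0.8333


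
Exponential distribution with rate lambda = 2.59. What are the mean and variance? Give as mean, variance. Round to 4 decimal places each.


mean = 1/lam, var = 1/lam^2
mean = 1 / 2.59 = 100/259 ≈ 0.386100
lam^2 = 2.59^2 = 6.7081
var = 1 / 6.7081 ≈ 0.149074

0.3861, 0.1491


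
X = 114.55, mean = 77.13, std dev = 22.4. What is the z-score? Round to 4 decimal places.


z = (X - mu) / sigma
X - mu = 114.55 - 77.13 = 37.42
z = 37.42 / 22.4 = 1871/1120 ≈ 1.670536

1.6705


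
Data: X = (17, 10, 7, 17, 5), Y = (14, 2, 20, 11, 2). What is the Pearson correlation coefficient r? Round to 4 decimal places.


r = sum((xi-xbar)(yi-ybar)) / sqrt(sum((xi-xbar)^2) * sum((yi-ybar)^2))
n = 5, xbar = 56/5 = 11.2, ybar = 49/5 = 9.8
Sxy = sum((xi-xbar)(yi-ybar)) = 46.2
Sxx = sum((xi-xbar)^2) = 124.8
Syy = sum((yi-ybar)^2) = 244.8
sqrt(Sxx*Syy) ≈ 174.788558
r = Sxy / sqrt(Sxx*Syy) = 46.2 / 174.788558 ≈ 0.264319

0.2643


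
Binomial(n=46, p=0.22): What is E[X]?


E[X] = n*p = 46 * 0.22 = 10.12

10.12


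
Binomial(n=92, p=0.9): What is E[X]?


E[X] = n*p = 92 * 0.9 = 82.8

82.8


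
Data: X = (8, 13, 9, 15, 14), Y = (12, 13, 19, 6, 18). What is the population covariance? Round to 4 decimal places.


Cov = (1/n)*sum((xi-xbar)(yi-ybar))
n = 5, xbar = 59/5 = 11.8, ybar = 68/5 = 13.6
sum((xi-xbar)(yi-ybar)) = -24.4
Cov = -24.4 / 5 = -4.88

-4.8800


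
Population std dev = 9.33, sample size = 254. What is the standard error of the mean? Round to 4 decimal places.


SE = sigma / sqrt(n)
sqrt(254) ≈ 15.937377
SE = 9.33 / 15.937377 ≈ 0.585416

0.5854


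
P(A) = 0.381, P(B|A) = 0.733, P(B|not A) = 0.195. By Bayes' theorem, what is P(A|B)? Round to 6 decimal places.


P(A|B) = P(B|A)*P(A) / P(B), P(B) = P(B|A)*P(A) + P(B|not A)*P(not A)
P(B|A)*P(A) = 0.733 * 0.381 = 0.279273
P(B|not A)*P(not A) = 0.195 * 0.619 = 0.120705
P(B) = 0.279273 + 0.120705 = 0.399978
P(A|B) = 0.279273 / 0.399978 ≈ 0.69822090

0.698221


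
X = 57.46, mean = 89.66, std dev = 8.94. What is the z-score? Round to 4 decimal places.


z = (X - mu) / sigma
X - mu = 57.46 - 89.66 = -32.2
z = -32.2 / 8.94 = -1610/447 ≈ -3.601790

-3.6018


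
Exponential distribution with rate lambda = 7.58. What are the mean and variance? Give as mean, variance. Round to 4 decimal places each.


mean = 1/lam, var = 1/lam^2
mean = 1 / 7.58 = 50/379 ≈ 0.131926
lam^2 = 7.58^2 = 57.4564
var = 1 / 57.4564 ≈ 0.017405

0.1319, 0.0174


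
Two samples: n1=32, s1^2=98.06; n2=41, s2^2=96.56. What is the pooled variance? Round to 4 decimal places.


sp^2 = ((n1-1)*s1^2 + (n2-1)*s2^2)/(n1+n2-2)
(n1-1)*s1^2 = 31 * 98.06 = 3039.86
(n2-1)*s2^2 = 40 * 96.56 = 3862.4
numerator = 3039.86 + 3862.4 = 6902.26
n1+n2-2 = 71
sp^2 = 6902.26 / 71 = 345113/3550 ≈ 97.214930

97.2149


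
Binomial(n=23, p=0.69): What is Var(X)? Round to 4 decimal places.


Var = n*p*(1-p) = 23 * 0.69 * 0.31 = 4.9197

4.9197


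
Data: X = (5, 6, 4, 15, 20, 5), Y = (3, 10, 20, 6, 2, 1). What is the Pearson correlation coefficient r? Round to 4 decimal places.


r = sum((xi-xbar)(yi-ybar)) / sqrt(sum((xi-xbar)^2) * sum((yi-ybar)^2))
n = 6, xbar = 55/6 ≈ 9.166667, ybar = 42/6 = 7
Sxy = sum((xi-xbar)(yi-ybar)) = -95
Sxx = sum((xi-xbar)^2) = 1337/6 ≈ 222.833333
Syy = sum((yi-ybar)^2) = 256
sqrt(Sxx*Syy) ≈ 238.841649
r = Sxy / sqrt(Sxx*Syy) = -95 / 238.841649 ≈ -0.397753

-0.3978


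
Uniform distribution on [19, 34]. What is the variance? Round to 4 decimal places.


Var = (b-a)^2 / 12
(b-a)^2 = (34 - 19)^2 = 225
Var = 225/12 = 18.75

18.7500


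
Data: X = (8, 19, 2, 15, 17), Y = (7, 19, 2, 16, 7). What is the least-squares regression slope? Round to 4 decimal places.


b = sum((xi-xbar)(yi-ybar)) / sum((xi-xbar)^2)
n = 5, xbar = 61/5 = 12.2, ybar = 51/5 = 10.2
Sxy = sum((xi-xbar)(yi-ybar)) = 157.8
Sxx = sum((xi-xbar)^2) = 198.8
b = Sxy / Sxx = 789/994 ≈ 0.793763

0.7938


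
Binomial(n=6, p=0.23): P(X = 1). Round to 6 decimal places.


P = C(n,k) * p^k * (1-p)^(n-k)
C(6,1) = 6
p^k = 0.23^1 = 0.23
(1-p)^(n-k) = 0.77^5 ≈ 0.2706784
P = 6 * 0.23 * 0.2706784 ≈ 0.373536

0.373536


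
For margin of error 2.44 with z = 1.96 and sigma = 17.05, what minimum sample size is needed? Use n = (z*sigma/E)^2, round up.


z*sigma/E = 1.96 * 17.05 / 2.44 = 16709/1220 ≈ 13.695902
(z*sigma/E)^2 ≈ 187.577722
round up: n = 188

188


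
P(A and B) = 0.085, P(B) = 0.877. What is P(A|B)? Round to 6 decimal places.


P(A|B) = P(A and B) / P(B) = 0.085 / 0.877 = 85/877 ≈ 0.09692132

0.096921


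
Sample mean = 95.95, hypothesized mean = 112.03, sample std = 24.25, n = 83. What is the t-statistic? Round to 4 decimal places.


t = (xbar - mu0) / (s/sqrt(n))
xbar - mu0 = 95.95 - 112.03 = -16.08
sqrt(83) ≈ 9.11043358
s/sqrt(n) = 24.25 / 9.11043358 ≈ 2.66178330
t = -16.08 / 2.66178330 ≈ -6.041063

-6.0411


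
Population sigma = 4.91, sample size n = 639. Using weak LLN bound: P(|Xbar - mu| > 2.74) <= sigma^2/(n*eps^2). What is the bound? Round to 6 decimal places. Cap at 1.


bound = min(1, sigma^2/(n*eps^2))
sigma^2 = 4.91^2 = 24.1081
n*eps^2 = 639 * 2.74^2 = 639 * 7.5076 = 4797.3564
sigma^2/(n*eps^2) = 24.1081 / 4797.3564 ≈ 0.00502529

0.005025


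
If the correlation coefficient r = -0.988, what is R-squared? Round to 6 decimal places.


R^2 = r^2 = (-0.988)^2 = 0.976144

0.976144


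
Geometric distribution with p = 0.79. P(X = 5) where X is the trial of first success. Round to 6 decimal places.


P = (1-p)^(k-1) * p
(1-p)^(k-1) = 0.21^4 = 0.00194481
P = 0.00194481 * 0.79 ≈ 0.001536400

0.001536


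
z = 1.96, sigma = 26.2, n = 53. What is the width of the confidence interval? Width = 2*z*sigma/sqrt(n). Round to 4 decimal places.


width = 2*z*sigma/sqrt(n)
2*z*sigma = 2 * 1.96 * 26.2 = 102.704
sqrt(53) ≈ 7.280110
width = 102.704 / 7.280110 ≈ 14.107479

14.1075


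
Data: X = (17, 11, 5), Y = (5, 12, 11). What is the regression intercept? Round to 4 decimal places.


a = ybar - b*xbar, where b = sum((xi-xbar)(yi-ybar)) / sum((xi-xbar)^2)
n = 3, xbar = 33/3 = 11, ybar = 28/3 ≈ 9.333333
Sxy = sum((xi-xbar)(yi-ybar)) = -36
Sxx = sum((xi-xbar)^2) = 72
b = Sxy / Sxx = -0.5
a = 9.333333 - (-0.5) * 11 = 89/6 ≈ 14.833333

14.8333


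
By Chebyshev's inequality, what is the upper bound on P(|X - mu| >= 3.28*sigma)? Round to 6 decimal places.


P <= 1/k^2
k^2 = 3.28^2 = 10.7584
1/k^2 = 1 / 10.7584 = 625/6724 ≈ 0.09295062

0.092951


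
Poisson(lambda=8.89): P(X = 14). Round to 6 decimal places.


P = e^(-lam) * lam^k / k!
e^(-8.89) ≈ 0.0001377597
lam^k = 8.89^14 ≈ 19258597365747.431242
k! = 14! = 87178291200
P = 0.0001377597 * 19258597365747.431242 / 87178291200 ≈ 0.030433

0.030433


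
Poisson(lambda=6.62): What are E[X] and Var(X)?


E[X] = Var(X) = lambda = 6.62

6.62, 6.62


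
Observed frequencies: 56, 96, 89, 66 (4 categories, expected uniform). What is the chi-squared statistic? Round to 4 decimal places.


chi2 = sum((O-E)^2/E), E = total/4
total = 307, E = 307/4 = 76.75
(56 - 76.75)^2 / 76.75 = 430.5625 / 76.75 = 6889/1228 ≈ 5.609935
(96 - 76.75)^2 / 76.75 = 370.5625 / 76.75 = 5929/1228 ≈ 4.828176
(89 - 76.75)^2 / 76.75 = 150.0625 / 76.75 = 2401/1228 ≈ 1.955212
(66 - 76.75)^2 / 76.75 = 115.5625 / 76.75 = 1849/1228 ≈ 1.505700
chi2 = 4267/307 ≈ 13.899023

13.8990


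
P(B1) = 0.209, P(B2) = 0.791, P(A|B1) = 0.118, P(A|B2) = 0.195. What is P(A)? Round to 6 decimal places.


P(A) = P(A|B1)*P(B1) + P(A|B2)*P(B2)
P(A|B1)*P(B1) = 0.118 * 0.209 = 0.024662
P(A|B2)*P(B2) = 0.195 * 0.791 = 0.154245
P(A) = 0.024662 + 0.154245 = 0.178907

0.178907


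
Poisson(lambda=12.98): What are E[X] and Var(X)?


E[X] = Var(X) = lambda = 12.98

12.98, 12.98


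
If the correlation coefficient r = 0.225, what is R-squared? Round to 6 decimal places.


R^2 = r^2 = (0.225)^2 = 0.050625

0.050625


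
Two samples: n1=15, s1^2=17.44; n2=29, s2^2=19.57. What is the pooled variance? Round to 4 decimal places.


sp^2 = ((n1-1)*s1^2 + (n2-1)*s2^2)/(n1+n2-2)
(n1-1)*s1^2 = 14 * 17.44 = 244.16
(n2-1)*s2^2 = 28 * 19.57 = 547.96
numerator = 244.16 + 547.96 = 792.12
n1+n2-2 = 42
sp^2 = 792.12 / 42 = 18.86

18.8600


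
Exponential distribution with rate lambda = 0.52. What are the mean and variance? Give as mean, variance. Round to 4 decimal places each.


mean = 1/lam, var = 1/lam^2
mean = 1 / 0.52 = 25/13 ≈ 1.923077
lam^2 = 0.52^2 = 0.2704
var = 1 / 0.2704 = 625/169 ≈ 3.698225

1.9231, 3.6982


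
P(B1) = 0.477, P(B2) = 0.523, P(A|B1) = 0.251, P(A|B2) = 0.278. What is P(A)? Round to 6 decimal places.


P(A) = P(A|B1)*P(B1) + P(A|B2)*P(B2)
P(A|B1)*P(B1) = 0.251 * 0.477 = 0.119727
P(A|B2)*P(B2) = 0.278 * 0.523 = 0.145394
P(A) = 0.119727 + 0.145394 = 0.265121

0.265121


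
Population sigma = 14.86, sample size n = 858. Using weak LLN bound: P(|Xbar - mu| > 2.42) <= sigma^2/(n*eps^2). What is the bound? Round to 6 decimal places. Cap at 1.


bound = min(1, sigma^2/(n*eps^2))
sigma^2 = 14.86^2 = 220.8196
n*eps^2 = 858 * 2.42^2 = 858 * 5.8564 = 5024.7912
sigma^2/(n*eps^2) = 220.8196 / 5024.7912 ≈ 0.04394603

0.043946


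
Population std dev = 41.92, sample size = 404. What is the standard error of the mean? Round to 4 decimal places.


SE = sigma / sqrt(n)
sqrt(404) ≈ 20.099751
SE = 41.92 / 20.099751 ≈ 2.085598

2.0856


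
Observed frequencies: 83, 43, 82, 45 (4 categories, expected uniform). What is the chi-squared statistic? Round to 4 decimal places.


chi2 = sum((O-E)^2/E), E = total/4
total = 253, E = 253/4 = 63.25
(83 - 63.25)^2 / 63.25 = 390.0625 / 63.25 = 6241/1012 ≈ 6.166996
(43 - 63.25)^2 / 63.25 = 410.0625 / 63.25 = 6561/1012 ≈ 6.483202
(82 - 63.25)^2 / 63.25 = 351.5625 / 63.25 = 5625/1012 ≈ 5.558300
(45 - 63.25)^2 / 63.25 = 333.0625 / 63.25 = 5329/1012 ≈ 5.265810
chi2 = 5939/253 ≈ 23.474308

23.4743


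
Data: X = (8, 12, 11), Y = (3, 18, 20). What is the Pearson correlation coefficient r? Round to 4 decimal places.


r = sum((xi-xbar)(yi-ybar)) / sqrt(sum((xi-xbar)^2) * sum((yi-ybar)^2))
n = 3, xbar = 31/3 ≈ 10.333333, ybar = 41/3 ≈ 13.666667
Sxy = sum((xi-xbar)(yi-ybar)) = 109/3 ≈ 36.333333
Sxx = sum((xi-xbar)^2) = 26/3 ≈ 8.666667
Syy = sum((yi-ybar)^2) = 518/3 ≈ 172.666667
sqrt(Sxx*Syy) ≈ 38.683904
r = Sxy / sqrt(Sxx*Syy) = 36.333333 / 38.683904 ≈ 0.939236

0.9392


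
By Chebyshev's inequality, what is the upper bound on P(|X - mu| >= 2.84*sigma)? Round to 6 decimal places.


P <= 1/k^2
k^2 = 2.84^2 = 8.0656
1/k^2 = 1 / 8.0656 = 625/5041 ≈ 0.12398334

0.123983


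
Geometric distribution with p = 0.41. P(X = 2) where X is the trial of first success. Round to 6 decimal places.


P = (1-p)^(k-1) * p
(1-p)^(k-1) = 0.59^1 = 0.59
P = 0.59 * 0.41 = 0.2419

0.241900


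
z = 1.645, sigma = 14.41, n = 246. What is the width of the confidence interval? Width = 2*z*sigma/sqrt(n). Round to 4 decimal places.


width = 2*z*sigma/sqrt(n)
2*z*sigma = 2 * 1.645 * 14.41 = 47.4089
sqrt(246) ≈ 15.684387
width = 47.4089 / 15.684387 ≈ 3.022681

3.0227


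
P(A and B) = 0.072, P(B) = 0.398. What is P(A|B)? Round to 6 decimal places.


P(A|B) = P(A and B) / P(B) = 0.072 / 0.398 = 36/199 ≈ 0.18090452

0.180905


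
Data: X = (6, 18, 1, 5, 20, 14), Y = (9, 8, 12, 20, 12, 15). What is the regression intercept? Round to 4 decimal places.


a = ybar - b*xbar, where b = sum((xi-xbar)(yi-ybar)) / sum((xi-xbar)^2)
n = 6, xbar = 64/6 = 32/3 ≈ 10.666667, ybar = 76/6 = 38/3 ≈ 12.666667
Sxy = sum((xi-xbar)(yi-ybar)) = -152/3 ≈ -50.666667
Sxx = sum((xi-xbar)^2) = 898/3 ≈ 299.333333
b = Sxy / Sxx = -76/449 ≈ -0.169265
a = 12.666667 - (-0.169265) * 10.666667 = 6498/449 ≈ 14.472160

14.4722


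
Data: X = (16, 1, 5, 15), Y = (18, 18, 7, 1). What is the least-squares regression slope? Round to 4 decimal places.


b = sum((xi-xbar)(yi-ybar)) / sum((xi-xbar)^2)
n = 4, xbar = 37/4 = 9.25, ybar = 44/4 = 11
Sxy = sum((xi-xbar)(yi-ybar)) = -51
Sxx = sum((xi-xbar)^2) = 164.75
b = Sxy / Sxx = -204/659 ≈ -0.309560

-0.3096


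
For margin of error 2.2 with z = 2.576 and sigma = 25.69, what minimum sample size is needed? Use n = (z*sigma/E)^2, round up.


z*sigma/E = 2.576 * 25.69 / 2.2 ≈ 30.080655
(z*sigma/E)^2 ≈ 904.845778
round up: n = 905

905


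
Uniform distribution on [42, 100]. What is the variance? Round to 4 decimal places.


Var = (b-a)^2 / 12
(b-a)^2 = (100 - 42)^2 = 3364
Var = 3364/12 ≈ 280.333333

280.3333


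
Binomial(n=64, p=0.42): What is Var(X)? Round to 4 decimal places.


Var = n*p*(1-p) = 64 * 0.42 * 0.58 = 15.5904

15.5904


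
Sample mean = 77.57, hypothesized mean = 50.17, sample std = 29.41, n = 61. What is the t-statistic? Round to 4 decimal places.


t = (xbar - mu0) / (s/sqrt(n))
xbar - mu0 = 77.57 - 50.17 = 27.4
sqrt(61) ≈ 7.81024968
s/sqrt(n) = 29.41 / 7.81024968 ≈ 3.76556464
t = 27.4 / 3.76556464 ≈ 7.276465

7.2765


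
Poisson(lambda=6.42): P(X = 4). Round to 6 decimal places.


P = e^(-lam) * lam^k / k!
e^(-6.42) ≈ 0.001628656
lam^k = 6.42^4 ≈ 1698.791629
k! = 4! = 24
P = 0.001628656 * 1698.791629 / 24 ≈ 0.115281

0.115281


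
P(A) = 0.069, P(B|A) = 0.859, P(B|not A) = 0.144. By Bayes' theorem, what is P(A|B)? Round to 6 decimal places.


P(A|B) = P(B|A)*P(A) / P(B), P(B) = P(B|A)*P(A) + P(B|not A)*P(not A)
P(B|A)*P(A) = 0.859 * 0.069 = 0.059271
P(B|not A)*P(not A) = 0.144 * 0.931 = 0.134064
P(B) = 0.059271 + 0.134064 = 0.193335
P(A|B) = 0.059271 / 0.193335 ≈ 0.30657150

0.306571


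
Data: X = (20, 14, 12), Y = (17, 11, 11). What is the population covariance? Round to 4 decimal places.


Cov = (1/n)*sum((xi-xbar)(yi-ybar))
n = 3, xbar = 46/3 ≈ 15.333333, ybar = 39/3 = 13
sum((xi-xbar)(yi-ybar)) = 28
Cov = 28 / 3 = 28/3 ≈ 9.333333

9.3333


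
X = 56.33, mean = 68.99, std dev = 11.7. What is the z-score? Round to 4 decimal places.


z = (X - mu) / sigma
X - mu = 56.33 - 68.99 = -12.66
z = -12.66 / 11.7 = -211/195 ≈ -1.082051

-1.0821


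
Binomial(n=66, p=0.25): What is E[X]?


E[X] = n*p = 66 * 0.25 = 16.5

16.5


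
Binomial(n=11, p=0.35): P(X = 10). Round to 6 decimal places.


P = C(n,k) * p^k * (1-p)^(n-k)
C(11,10) = 11
p^k = 0.35^10 ≈ 0.00002758547
(1-p)^(n-k) = 0.65^1 = 0.65
P = 11 * 0.00002758547 * 0.65 ≈ 0.000197

0.000197


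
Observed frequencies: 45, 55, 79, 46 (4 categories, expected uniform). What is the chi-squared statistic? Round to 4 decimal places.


chi2 = sum((O-E)^2/E), E = total/4
total = 225, E = 225/4 = 56.25
(45 - 56.25)^2 / 56.25 = 126.5625 / 56.25 = 2.25
(55 - 56.25)^2 / 56.25 = 1.5625 / 56.25 = 1/36 ≈ 0.027778
(79 - 56.25)^2 / 56.25 = 517.5625 / 56.25 = 8281/900 ≈ 9.201111
(46 - 56.25)^2 / 56.25 = 105.0625 / 56.25 = 1681/900 ≈ 1.867778
chi2 = 1001/75 ≈ 13.346667

13.3467


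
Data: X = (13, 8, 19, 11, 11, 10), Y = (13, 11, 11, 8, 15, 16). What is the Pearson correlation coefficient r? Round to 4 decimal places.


r = sum((xi-xbar)(yi-ybar)) / sqrt(sum((xi-xbar)^2) * sum((yi-ybar)^2))
n = 6, xbar = 72/6 = 12, ybar = 74/6 = 37/3 ≈ 12.333333
Sxy = sum((xi-xbar)(yi-ybar)) = -9
Sxx = sum((xi-xbar)^2) = 72
Syy = sum((yi-ybar)^2) = 130/3 ≈ 43.333333
sqrt(Sxx*Syy) ≈ 55.856960
r = Sxy / sqrt(Sxx*Syy) = -9 / 55.856960 ≈ -0.161126

-0.1611


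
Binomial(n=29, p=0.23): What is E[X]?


E[X] = n*p = 29 * 0.23 = 6.67

6.67


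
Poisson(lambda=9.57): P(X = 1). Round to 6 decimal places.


P = e^(-lam) * lam^k / k!
e^(-9.57) ≈ 0.00006979138
lam^k = 9.57^1 = 9.57
k! = 1! = 1
P = 0.00006979138 * 9.57 / 1 ≈ 0.000668

0.000668


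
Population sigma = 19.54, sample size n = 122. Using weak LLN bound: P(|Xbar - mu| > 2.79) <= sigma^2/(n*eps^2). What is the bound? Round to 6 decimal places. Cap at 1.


bound = min(1, sigma^2/(n*eps^2))
sigma^2 = 19.54^2 = 381.8116
n*eps^2 = 122 * 2.79^2 = 122 * 7.7841 = 949.6602
sigma^2/(n*eps^2) = 381.8116 / 949.6602 ≈ 0.40205075

0.402051


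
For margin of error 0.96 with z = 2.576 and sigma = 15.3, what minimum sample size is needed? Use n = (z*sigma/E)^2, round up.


z*sigma/E = 2.576 * 15.3 / 0.96 = 41.055
(z*sigma/E)^2 = 1685.513025
round up: n = 1686

1686


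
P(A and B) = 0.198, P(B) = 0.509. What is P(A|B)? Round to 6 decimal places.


P(A|B) = P(A and B) / P(B) = 0.198 / 0.509 = 198/509 ≈ 0.38899804

0.388998


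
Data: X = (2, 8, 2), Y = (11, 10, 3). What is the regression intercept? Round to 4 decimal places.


a = ybar - b*xbar, where b = sum((xi-xbar)(yi-ybar)) / sum((xi-xbar)^2)
n = 3, xbar = 12/3 = 4, ybar = 24/3 = 8
Sxy = sum((xi-xbar)(yi-ybar)) = 12
Sxx = sum((xi-xbar)^2) = 24
b = Sxy / Sxx = 0.5
a = 8 - 0.5 * 4 = 6

6.0000


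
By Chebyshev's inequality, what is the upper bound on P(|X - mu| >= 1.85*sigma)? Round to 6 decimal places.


P <= 1/k^2
k^2 = 1.85^2 = 3.4225
1/k^2 = 1 / 3.4225 = 400/1369 ≈ 0.29218408

0.292184


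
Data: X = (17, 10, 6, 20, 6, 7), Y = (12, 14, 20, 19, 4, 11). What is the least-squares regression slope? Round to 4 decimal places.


b = sum((xi-xbar)(yi-ybar)) / sum((xi-xbar)^2)
n = 6, xbar = 66/6 = 11, ybar = 80/6 = 40/3 ≈ 13.333333
Sxy = sum((xi-xbar)(yi-ybar)) = 65
Sxx = sum((xi-xbar)^2) = 184
b = Sxy / Sxx = 65/184 ≈ 0.353261

0.3533


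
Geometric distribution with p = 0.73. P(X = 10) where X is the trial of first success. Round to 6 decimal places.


P = (1-p)^(k-1) * p
(1-p)^(k-1) = 0.27^9 ≈ 0.000007625597
P = 0.000007625597 * 0.73 ≈ 0.000005566686

0.000006


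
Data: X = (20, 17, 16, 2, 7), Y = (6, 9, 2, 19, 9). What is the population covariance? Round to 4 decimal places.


Cov = (1/n)*sum((xi-xbar)(yi-ybar))
n = 5, xbar = 62/5 = 12.4, ybar = 45/5 = 9
sum((xi-xbar)(yi-ybar)) = -152
Cov = -152 / 5 = -30.4

-30.4000


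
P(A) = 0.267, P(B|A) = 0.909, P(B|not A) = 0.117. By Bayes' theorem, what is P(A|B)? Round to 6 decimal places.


P(A|B) = P(B|A)*P(A) / P(B), P(B) = P(B|A)*P(A) + P(B|not A)*P(not A)
P(B|A)*P(A) = 0.909 * 0.267 = 0.242703
P(B|not A)*P(not A) = 0.117 * 0.733 = 0.085761
P(B) = 0.242703 + 0.085761 = 0.328464
P(A|B) = 0.242703 / 0.328464 ≈ 0.73890289

0.738903


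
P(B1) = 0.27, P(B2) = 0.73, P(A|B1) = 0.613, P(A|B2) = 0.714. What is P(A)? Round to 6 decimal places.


P(A) = P(A|B1)*P(B1) + P(A|B2)*P(B2)
P(A|B1)*P(B1) = 0.613 * 0.27 = 0.16551
P(A|B2)*P(B2) = 0.714 * 0.73 = 0.52122
P(A) = 0.16551 + 0.52122 = 0.68673

0.686730


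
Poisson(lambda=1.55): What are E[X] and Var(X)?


E[X] = Var(X) = lambda = 1.55

1.55, 1.55


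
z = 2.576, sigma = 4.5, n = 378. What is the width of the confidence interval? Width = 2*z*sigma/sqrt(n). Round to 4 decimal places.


width = 2*z*sigma/sqrt(n)
2*z*sigma = 2 * 2.576 * 4.5 = 23.184
sqrt(378) ≈ 19.442222
width = 23.184 / 19.442222 ≈ 1.192456

1.1925


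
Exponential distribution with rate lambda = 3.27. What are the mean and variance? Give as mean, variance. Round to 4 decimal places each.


mean = 1/lam, var = 1/lam^2
mean = 1 / 3.27 = 100/327 ≈ 0.305810
lam^2 = 3.27^2 = 10.6929
var = 1 / 10.6929 ≈ 0.093520

0.3058, 0.0935


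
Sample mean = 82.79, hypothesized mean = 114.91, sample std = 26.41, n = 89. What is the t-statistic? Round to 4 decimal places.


t = (xbar - mu0) / (s/sqrt(n))
xbar - mu0 = 82.79 - 114.91 = -32.12
sqrt(89) ≈ 9.43398113
s/sqrt(n) = 26.41 / 9.43398113 ≈ 2.79945440
t = -32.12 / 2.79945440 ≈ -11.473664

-11.4737


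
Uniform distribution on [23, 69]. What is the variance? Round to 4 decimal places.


Var = (b-a)^2 / 12
(b-a)^2 = (69 - 23)^2 = 2116
Var = 2116/12 ≈ 176.333333

176.3333


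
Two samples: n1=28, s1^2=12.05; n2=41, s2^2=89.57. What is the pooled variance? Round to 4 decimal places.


sp^2 = ((n1-1)*s1^2 + (n2-1)*s2^2)/(n1+n2-2)
(n1-1)*s1^2 = 27 * 12.05 = 325.35
(n2-1)*s2^2 = 40 * 89.57 = 3582.8
numerator = 325.35 + 3582.8 = 3908.15
n1+n2-2 = 67
sp^2 = 3908.15 / 67 = 78163/1340 ≈ 58.330597

58.3306


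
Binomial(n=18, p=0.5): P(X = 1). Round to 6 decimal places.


P = C(n,k) * p^k * (1-p)^(n-k)
C(18,1) = 18
p^k = 0.5^1 = 0.5
(1-p)^(n-k) = 0.5^17 ≈ 0.000007629395
P = 18 * 0.5 * 0.000007629395 ≈ 0.000069

0.000069


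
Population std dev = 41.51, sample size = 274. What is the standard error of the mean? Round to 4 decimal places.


SE = sigma / sqrt(n)
sqrt(274) ≈ 16.552945
SE = 41.51 / 16.552945 ≈ 2.507711

2.5077


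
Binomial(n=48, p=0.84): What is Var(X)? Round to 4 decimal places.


Var = n*p*(1-p) = 48 * 0.84 * 0.16 = 6.4512

6.4512


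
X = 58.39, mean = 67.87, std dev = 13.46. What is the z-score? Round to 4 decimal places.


z = (X - mu) / sigma
X - mu = 58.39 - 67.87 = -9.48
z = -9.48 / 13.46 = -474/673 ≈ -0.704309

-0.7043


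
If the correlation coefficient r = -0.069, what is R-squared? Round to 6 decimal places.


R^2 = r^2 = (-0.069)^2 = 0.004761

0.004761


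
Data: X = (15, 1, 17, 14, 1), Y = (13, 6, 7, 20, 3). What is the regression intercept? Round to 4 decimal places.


a = ybar - b*xbar, where b = sum((xi-xbar)(yi-ybar)) / sum((xi-xbar)^2)
n = 5, xbar = 48/5 = 9.6, ybar = 49/5 = 9.8
Sxy = sum((xi-xbar)(yi-ybar)) = 132.6
Sxx = sum((xi-xbar)^2) = 251.2
b = Sxy / Sxx = 663/1256 ≈ 0.527866
a = 9.8 - 0.527866 * 9.6 = 743/157 ≈ 4.732484

4.7325
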